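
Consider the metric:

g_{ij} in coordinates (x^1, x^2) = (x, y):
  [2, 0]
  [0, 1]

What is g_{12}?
With x^1 = x, x^2 = y, g_{12} = g_{xy} is the row-1, column-2 entry of the matrix.
g_{12} = 0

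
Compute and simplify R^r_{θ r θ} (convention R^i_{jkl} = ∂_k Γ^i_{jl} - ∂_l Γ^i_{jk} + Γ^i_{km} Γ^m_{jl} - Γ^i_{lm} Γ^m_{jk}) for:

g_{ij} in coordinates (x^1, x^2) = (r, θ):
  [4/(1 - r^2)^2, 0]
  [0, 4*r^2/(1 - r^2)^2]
Non-zero Christoffel symbols (Γ^k_{ij} = Γ^k_{ji}):
Γ^r_{r r} = 2*r/(1 - r^2)
Γ^r_{θ θ} = (r^3 + r)/(r^2 - 1)
Γ^θ_{r θ} = (-r^2 - 1)/(r^3 - r)
R^r_{θ r θ} = ∂_r Γ^r_{θ θ} - ∂_θ Γ^r_{θ r} + Γ^r_{r m} Γ^m_{θ θ} - Γ^r_{θ m} Γ^m_{θ r}
  = ((r^4 - 4*r^2 - 1)/(r^2 - 1)^2) - (0) + (-2*r^2*(r^2 + 1)/(r^2 - 1)^2) - (-(r^2 + 1)^2/(r^2 - 1)^2) = -4*r^2/(r^2 - 1)^2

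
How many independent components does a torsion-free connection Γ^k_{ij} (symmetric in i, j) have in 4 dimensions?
Γ^k_{ij} has n choices for the upper index and n(n+1)/2 independent symmetric lower index pairs.
Total = 4 × 4×5/2 = 4 × 10 = 40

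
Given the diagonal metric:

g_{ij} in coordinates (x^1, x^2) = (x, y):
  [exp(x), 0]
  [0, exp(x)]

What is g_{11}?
With x^1 = x, x^2 = y, g_{11} = g_{xx} is the row-1, column-1 entry of the matrix.
g_{11} = exp(x)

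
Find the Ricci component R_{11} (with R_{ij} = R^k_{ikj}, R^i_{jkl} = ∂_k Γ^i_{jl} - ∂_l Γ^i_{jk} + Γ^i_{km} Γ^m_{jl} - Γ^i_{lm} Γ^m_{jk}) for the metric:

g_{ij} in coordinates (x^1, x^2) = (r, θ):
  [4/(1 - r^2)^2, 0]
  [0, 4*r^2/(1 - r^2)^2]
Non-zero Christoffel symbols (Γ^k_{ij} = Γ^k_{ji}):
Γ^r_{r r} = 2*r/(1 - r^2)
Γ^r_{θ θ} = (r^3 + r)/(r^2 - 1)
Γ^θ_{r θ} = (-r^2 - 1)/(r^3 - r)
R^r_{r r r} = 0 (a repeated index in an antisymmetric pair)
R^θ_{r θ r} = ∂_θ Γ^θ_{r r} - ∂_r Γ^θ_{r θ} + Γ^θ_{θ m} Γ^m_{r r} - Γ^θ_{r m} Γ^m_{r θ}
  = (0) - ((r^4 + 4*r^2 - 1)/(r^3 - r)^2) + (2*(r^2 + 1)/(r^2 - 1)^2) - ((r^2 + 1)^2/(r^3 - r)^2) = -4/(r^2 - 1)^2
R_{rr} = R^r_{r r r} + R^θ_{r θ r} = (0) + (-4/(r^2 - 1)^2) = -4/(r^2 - 1)^2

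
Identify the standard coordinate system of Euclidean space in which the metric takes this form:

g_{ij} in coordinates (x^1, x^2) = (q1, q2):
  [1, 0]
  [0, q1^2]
The line element ds^2 = dq1^2 + q1^2 dq2^2 is dr^2 + r^2 dθ^2 with q1 = r, q2 = θ.
polar coordinates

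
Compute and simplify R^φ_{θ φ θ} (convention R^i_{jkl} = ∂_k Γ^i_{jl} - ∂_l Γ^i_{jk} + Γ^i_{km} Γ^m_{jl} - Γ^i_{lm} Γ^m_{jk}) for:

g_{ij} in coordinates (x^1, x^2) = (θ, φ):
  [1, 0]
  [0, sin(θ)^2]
Non-zero Christoffel symbols (Γ^k_{ij} = Γ^k_{ji}):
Γ^θ_{φ φ} = -sin(2*θ)/2
Γ^φ_{θ φ} = 1/tan(θ)
R^φ_{θ φ θ} = ∂_φ Γ^φ_{θ θ} - ∂_θ Γ^φ_{θ φ} + Γ^φ_{φ m} Γ^m_{θ θ} - Γ^φ_{θ m} Γ^m_{θ φ}
  = (0) - (-1/sin(θ)^2) + (0) - (1/tan(θ)^2) = 1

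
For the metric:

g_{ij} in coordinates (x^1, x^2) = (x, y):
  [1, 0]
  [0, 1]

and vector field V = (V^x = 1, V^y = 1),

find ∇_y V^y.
All Christoffel symbols are zero.
∇_y V^y = ∂_y V^y + Γ^y_{y j} V^j
  = (0) + (0)(1) + (0)(1)
  = 0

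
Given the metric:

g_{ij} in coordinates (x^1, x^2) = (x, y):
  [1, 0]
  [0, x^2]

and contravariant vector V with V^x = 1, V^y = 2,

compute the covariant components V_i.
V_i = g_{ij} V^j:
V_x = (1)(1) + (0)(2) = 1
V_y = (0)(1) + (x^2)(2) = 2*x^2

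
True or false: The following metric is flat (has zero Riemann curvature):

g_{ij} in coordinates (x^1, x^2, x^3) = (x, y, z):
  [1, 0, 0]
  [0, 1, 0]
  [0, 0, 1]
All metric components are constant, so every Christoffel symbol vanishes and R^i_{jkl} = 0.
True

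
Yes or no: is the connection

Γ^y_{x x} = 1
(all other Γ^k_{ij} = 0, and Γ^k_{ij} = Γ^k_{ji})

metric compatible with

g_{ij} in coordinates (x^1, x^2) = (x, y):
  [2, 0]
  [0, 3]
Using ∇_k g_{ij} = ∂_k g_{ij} - Γ^m_{ki} g_{mj} - Γ^m_{kj} g_{im}:
∇_x g_{xy} = (0) - (3) - (0) = -3 ≠ 0
So the connection is not metric compatible (it is not the Levi-Civita connection).
No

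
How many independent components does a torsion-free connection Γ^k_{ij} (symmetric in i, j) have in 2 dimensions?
Γ^k_{ij} has n choices for the upper index and n(n+1)/2 independent symmetric lower index pairs.
Total = 2 × 2×3/2 = 2 × 3 = 6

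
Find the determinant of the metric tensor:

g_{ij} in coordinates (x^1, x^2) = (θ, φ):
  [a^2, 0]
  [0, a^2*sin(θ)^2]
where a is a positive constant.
For a 2×2 metric: det(g) = g_{11}·g_{22} - g_{12}·g_{21}
= (a^2)·(a^2*sin(θ)^2) - (0)·(0)
= a^4*sin(θ)^2 - 0
det(g) = a^4*sin(θ)^2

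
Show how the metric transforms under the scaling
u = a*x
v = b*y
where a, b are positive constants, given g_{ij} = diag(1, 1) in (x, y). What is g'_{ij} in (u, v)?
Invert the transformation: x = u/a, y = v/b
g'_{ij} = (∂x^k/∂x'^i)(∂x^l/∂x'^j) g_{kl}; with g_{kl} = δ_{kl} this is Σ_k (∂x^k/∂x'^i)(∂x^k/∂x'^j).
Jacobian: ∂x/∂u = 1/a, ∂x/∂v = 0, ∂y/∂u = 0, ∂y/∂v = 1/b
g'_{uu} = (1/a)(1/a) + (0)(0) = 1/a^2
g'_{uv} = (1/a)(0) + (0)(1/b) = 0
g'_{vv} = (0)(0) + (1/b)(1/b) = 1/b^2
g'_{ij} = diag(1/a^2, 1/b^2)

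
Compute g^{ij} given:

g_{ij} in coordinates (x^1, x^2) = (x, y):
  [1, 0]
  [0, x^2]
The metric is diagonal, so g^{ij} is diagonal with entries 1/g_{ii}: diag(1, 1/(x^2)).
g^{ij}:
  [1, 0]
  [0, 1/x^2]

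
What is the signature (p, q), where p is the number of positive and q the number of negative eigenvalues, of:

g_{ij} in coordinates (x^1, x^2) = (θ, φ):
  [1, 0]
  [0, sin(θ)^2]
The metric is diagonal, so its eigenvalues are the diagonal entries: 1, sin(θ)^2 (at a generic point, where coordinate-dependent entries are positive).
2 positive, 0 negative.
(2, 0) - Riemannian (positive definite)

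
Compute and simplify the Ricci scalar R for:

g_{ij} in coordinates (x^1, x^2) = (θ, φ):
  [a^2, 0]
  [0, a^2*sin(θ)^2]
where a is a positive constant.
Non-zero Christoffel symbols (Γ^k_{ij} = Γ^k_{ji}):
Γ^θ_{φ φ} = -sin(2*θ)/2
Γ^φ_{θ φ} = 1/tan(θ)
Ricci tensor (R_{ij} = R^k_{ikj}): R_{θθ} = 1, R_{θφ} = 0, R_{φφ} = sin(θ)^2
Inverse metric: g^{θθ} = 1/a^2, g^{φφ} = 1/(a^2*sin(θ)^2)
R = g^{ij} R_{ij} = (1/a^2)(1) + (1/(a^2*sin(θ)^2))(sin(θ)^2) = 2/a^2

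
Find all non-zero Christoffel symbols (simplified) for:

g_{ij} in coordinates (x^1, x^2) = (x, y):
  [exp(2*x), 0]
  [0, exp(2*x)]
Using Γ^k_{ij} = (1/2) g^{km} (∂_i g_{mj} + ∂_j g_{mi} - ∂_m g_{ij}); the metric is diagonal, so only the m = k term contributes.
Non-zero symbols (using the symmetry Γ^k_{ij} = Γ^k_{ji}):
Γ^x_{x x} = (1/2) g^{xx} (∂_x g_{xx} + ∂_x g_{xx} - ∂_x g_{xx}) = (1/2)(exp(-2*x))((2*exp(2*x)) + (2*exp(2*x)) - (2*exp(2*x))) = 1
Γ^x_{y y} = (1/2) g^{xx} (∂_y g_{xy} + ∂_y g_{xy} - ∂_x g_{yy}) = (1/2)(exp(-2*x))((0) + (0) - (2*exp(2*x))) = -1
Γ^y_{x y} = (1/2) g^{yy} (∂_x g_{yy} + ∂_y g_{yx} - ∂_y g_{xy}) = (1/2)(exp(-2*x))((2*exp(2*x)) + (0) - (0)) = 1
All other Christoffel symbols are zero.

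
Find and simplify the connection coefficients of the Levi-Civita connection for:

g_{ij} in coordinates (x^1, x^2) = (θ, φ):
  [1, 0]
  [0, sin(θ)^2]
Using Γ^k_{ij} = (1/2) g^{km} (∂_i g_{mj} + ∂_j g_{mi} - ∂_m g_{ij}); the metric is diagonal, so only the m = k term contributes.
Non-zero symbols (using the symmetry Γ^k_{ij} = Γ^k_{ji}):
Γ^θ_{φ φ} = (1/2) g^{θθ} (∂_φ g_{θφ} + ∂_φ g_{θφ} - ∂_θ g_{φφ}) = (1/2)(1)((0) + (0) - (sin(2*θ))) = -sin(2*θ)/2
Γ^φ_{θ φ} = (1/2) g^{φφ} (∂_θ g_{φφ} + ∂_φ g_{φθ} - ∂_φ g_{θφ}) = (1/2)(1/sin(θ)^2)((sin(2*θ)) + (0) - (0)) = 1/tan(θ)
All other Christoffel symbols are zero.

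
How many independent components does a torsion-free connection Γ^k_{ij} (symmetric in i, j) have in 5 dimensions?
Γ^k_{ij} has n choices for the upper index and n(n+1)/2 independent symmetric lower index pairs.
Total = 5 × 5×6/2 = 5 × 15 = 75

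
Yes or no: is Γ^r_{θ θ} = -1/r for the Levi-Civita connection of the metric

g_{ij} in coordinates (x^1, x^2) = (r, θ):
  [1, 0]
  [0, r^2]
Γ^r_{θ θ} = (1/2) g^{rr} (∂_θ g_{rθ} + ∂_θ g_{rθ} - ∂_r g_{θθ}) = (1/2)(1)((0) + (0) - (2*r)) = -r
This differs from the proposed value -1/r.
No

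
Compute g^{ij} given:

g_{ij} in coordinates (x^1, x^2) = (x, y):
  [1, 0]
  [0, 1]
The metric is diagonal, so g^{ij} is diagonal with entries 1/g_{ii}: diag(1, 1).
g^{ij}:
  [1, 0]
  [0, 1]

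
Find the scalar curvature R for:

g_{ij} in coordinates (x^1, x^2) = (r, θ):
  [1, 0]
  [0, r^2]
Non-zero Christoffel symbols (Γ^k_{ij} = Γ^k_{ji}):
Γ^r_{θ θ} = -r
Γ^θ_{r θ} = 1/r
Ricci tensor (R_{ij} = R^k_{ikj}): R_{rr} = 0, R_{rθ} = 0, R_{θθ} = 0
Inverse metric: g^{rr} = 1, g^{θθ} = 1/r^2
R = g^{ij} R_{ij} = (1)(0) + (1/r^2)(0) = 0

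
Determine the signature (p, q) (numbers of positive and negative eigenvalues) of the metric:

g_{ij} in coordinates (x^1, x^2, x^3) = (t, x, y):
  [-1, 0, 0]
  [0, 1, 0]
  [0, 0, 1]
The metric is diagonal, so its eigenvalues are the diagonal entries: -1, 1, 1 (at a generic point, where coordinate-dependent entries are positive).
2 positive, 1 negative.
(2, 1) - Lorentzian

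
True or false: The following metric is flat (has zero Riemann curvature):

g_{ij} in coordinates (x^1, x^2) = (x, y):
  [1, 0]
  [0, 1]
All metric components are constant, so every Christoffel symbol vanishes and R^i_{jkl} = 0.
True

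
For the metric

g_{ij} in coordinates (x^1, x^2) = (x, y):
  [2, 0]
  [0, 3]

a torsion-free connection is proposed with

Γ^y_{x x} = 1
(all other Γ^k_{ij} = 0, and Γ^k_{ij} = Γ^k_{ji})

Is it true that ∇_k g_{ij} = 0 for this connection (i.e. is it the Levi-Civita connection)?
Using ∇_k g_{ij} = ∂_k g_{ij} - Γ^m_{ki} g_{mj} - Γ^m_{kj} g_{im}:
∇_x g_{xy} = (0) - (3) - (0) = -3 ≠ 0
So the connection is not metric compatible (it is not the Levi-Civita connection).
No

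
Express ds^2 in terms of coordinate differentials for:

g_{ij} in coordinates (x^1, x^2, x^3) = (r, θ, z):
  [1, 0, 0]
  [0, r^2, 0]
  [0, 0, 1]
ds^2 = g_{ij} dx^i dx^j; only the non-zero components contribute.
ds^2 = dr^2 + r^2 dθ^2 + dz^2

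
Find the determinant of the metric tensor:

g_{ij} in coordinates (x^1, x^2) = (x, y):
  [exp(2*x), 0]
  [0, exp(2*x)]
For a 2×2 metric: det(g) = g_{11}·g_{22} - g_{12}·g_{21}
= (exp(2*x))·(exp(2*x)) - (0)·(0)
= exp(4*x) - 0
det(g) = exp(4*x)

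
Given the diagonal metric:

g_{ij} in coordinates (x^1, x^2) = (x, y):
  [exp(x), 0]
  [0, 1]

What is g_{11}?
With x^1 = x, x^2 = y, g_{11} = g_{xx} is the row-1, column-1 entry of the matrix.
g_{11} = exp(x)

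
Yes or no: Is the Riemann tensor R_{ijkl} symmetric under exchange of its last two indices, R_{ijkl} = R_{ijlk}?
It is antisymmetric in the last pair: R_{ijkl} = -R_{ijlk}.
No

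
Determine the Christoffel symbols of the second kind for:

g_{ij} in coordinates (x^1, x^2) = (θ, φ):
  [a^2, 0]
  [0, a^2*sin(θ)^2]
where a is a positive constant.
Using Γ^k_{ij} = (1/2) g^{km} (∂_i g_{mj} + ∂_j g_{mi} - ∂_m g_{ij}); the metric is diagonal, so only the m = k term contributes.
Non-zero symbols (using the symmetry Γ^k_{ij} = Γ^k_{ji}):
Γ^θ_{φ φ} = (1/2) g^{θθ} (∂_φ g_{θφ} + ∂_φ g_{θφ} - ∂_θ g_{φφ}) = (1/2)(1/a^2)((0) + (0) - (a^2*sin(2*θ))) = -sin(2*θ)/2
Γ^φ_{θ φ} = (1/2) g^{φφ} (∂_θ g_{φφ} + ∂_φ g_{φθ} - ∂_φ g_{θφ}) = (1/2)(1/(a^2*sin(θ)^2))((a^2*sin(2*θ)) + (0) - (0)) = 1/tan(θ)
All other Christoffel symbols are zero.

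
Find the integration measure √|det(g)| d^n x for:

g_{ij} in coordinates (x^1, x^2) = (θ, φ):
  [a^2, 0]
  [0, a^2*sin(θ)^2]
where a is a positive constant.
det(g) = a^4*sin(θ)^2
√|det(g)| = a^2*sin(θ) (taking 0 < θ < π so that |sin(θ)| = sin(θ))
Volume element: dV = a^2*sin(θ) dθ dφ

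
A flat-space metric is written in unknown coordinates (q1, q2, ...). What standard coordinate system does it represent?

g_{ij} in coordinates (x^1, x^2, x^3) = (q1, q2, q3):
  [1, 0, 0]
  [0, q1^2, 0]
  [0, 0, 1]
The line element ds^2 = dq1^2 + q1^2 dq2^2 + dq3^2 is dr^2 + r^2 dθ^2 + dz^2 with q1 = r, q2 = θ, q3 = z.
cylindrical coordinates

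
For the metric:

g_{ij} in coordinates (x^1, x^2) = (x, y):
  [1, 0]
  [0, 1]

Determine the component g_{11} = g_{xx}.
With x^1 = x, x^2 = y, g_{11} = g_{xx} is the row-1, column-1 entry of the matrix.
g_{11} = 1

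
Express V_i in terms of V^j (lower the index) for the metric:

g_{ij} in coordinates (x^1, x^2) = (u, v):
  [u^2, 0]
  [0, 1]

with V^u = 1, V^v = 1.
V_i = g_{ij} V^j:
V_u = (u^2)(1) + (0)(1) = u^2
V_v = (0)(1) + (1)(1) = 1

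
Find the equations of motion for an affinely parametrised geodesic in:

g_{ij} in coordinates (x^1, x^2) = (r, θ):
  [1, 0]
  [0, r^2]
Geodesic equation: d^2x^k/dλ^2 + Γ^k_{ij} (dx^i/dλ)(dx^j/dλ) = 0.
Non-zero Christoffel symbols:
Γ^r_{θ θ} = -r
Γ^θ_{r θ} = 1/r
Substituting (the symmetric pair Γ^k_{ij}, Γ^k_{ji} combines into a factor 2):
d^2r/dλ^2 - r (dθ/dλ)^2 = 0
d^2θ/dλ^2 + (2/r) (dr/dλ)(dθ/dλ) = 0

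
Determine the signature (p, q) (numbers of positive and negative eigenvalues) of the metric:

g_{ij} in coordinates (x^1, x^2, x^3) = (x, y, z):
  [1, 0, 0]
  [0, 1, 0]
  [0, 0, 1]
The metric is diagonal, so its eigenvalues are the diagonal entries: 1, 1, 1 (at a generic point, where coordinate-dependent entries are positive).
3 positive, 0 negative.
(3, 0) - Riemannian (positive definite)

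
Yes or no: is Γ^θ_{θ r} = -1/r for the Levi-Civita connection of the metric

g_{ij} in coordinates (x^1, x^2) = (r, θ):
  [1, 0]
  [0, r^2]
Γ^θ_{θ r} = (1/2) g^{θθ} (∂_θ g_{θr} + ∂_r g_{θθ} - ∂_θ g_{θr}) = (1/2)(1/r^2)((0) + (2*r) - (0)) = 1/r
This differs from the proposed value -1/r.
No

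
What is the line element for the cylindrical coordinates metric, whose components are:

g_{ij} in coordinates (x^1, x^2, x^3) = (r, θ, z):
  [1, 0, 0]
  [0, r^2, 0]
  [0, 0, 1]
ds^2 = g_{ij} dx^i dx^j; only the non-zero components contribute.
ds^2 = dr^2 + r^2 dθ^2 + dz^2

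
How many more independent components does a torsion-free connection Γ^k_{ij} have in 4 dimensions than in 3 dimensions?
Independent components in n dimensions: n × n(n+1)/2 = n^2(n+1)/2.
4D: 4 × 10 = 40
3D: 3 × 6 = 18
Difference = 40 - 18 = 22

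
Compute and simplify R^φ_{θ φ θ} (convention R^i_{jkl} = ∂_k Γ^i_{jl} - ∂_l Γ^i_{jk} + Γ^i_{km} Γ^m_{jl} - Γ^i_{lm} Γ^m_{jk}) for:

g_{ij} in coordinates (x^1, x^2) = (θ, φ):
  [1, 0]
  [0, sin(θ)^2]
Non-zero Christoffel symbols (Γ^k_{ij} = Γ^k_{ji}):
Γ^θ_{φ φ} = -sin(2*θ)/2
Γ^φ_{θ φ} = 1/tan(θ)
R^φ_{θ φ θ} = ∂_φ Γ^φ_{θ θ} - ∂_θ Γ^φ_{θ φ} + Γ^φ_{φ m} Γ^m_{θ θ} - Γ^φ_{θ m} Γ^m_{θ φ}
  = (0) - (-1/sin(θ)^2) + (0) - (1/tan(θ)^2) = 1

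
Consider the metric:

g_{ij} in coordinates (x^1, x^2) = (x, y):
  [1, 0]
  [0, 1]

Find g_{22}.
With x^1 = x, x^2 = y, g_{22} = g_{yy} is the row-2, column-2 entry of the matrix.
g_{22} = 1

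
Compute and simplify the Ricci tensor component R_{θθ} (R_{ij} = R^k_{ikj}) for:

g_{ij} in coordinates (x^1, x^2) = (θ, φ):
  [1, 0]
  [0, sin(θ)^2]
Non-zero Christoffel symbols (Γ^k_{ij} = Γ^k_{ji}):
Γ^θ_{φ φ} = -sin(2*θ)/2
Γ^φ_{θ φ} = 1/tan(θ)
R^θ_{θ θ θ} = 0 (a repeated index in an antisymmetric pair)
R^φ_{θ φ θ} = ∂_φ Γ^φ_{θ θ} - ∂_θ Γ^φ_{θ φ} + Γ^φ_{φ m} Γ^m_{θ θ} - Γ^φ_{θ m} Γ^m_{θ φ}
  = (0) - (-1/sin(θ)^2) + (0) - (1/tan(θ)^2) = 1
R_{θθ} = R^θ_{θ θ θ} + R^φ_{θ φ θ} = (0) + (1) = 1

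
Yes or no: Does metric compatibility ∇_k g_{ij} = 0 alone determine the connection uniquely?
One also needs vanishing torsion; metric compatibility plus torsion-freeness singles out the Levi-Civita connection.
No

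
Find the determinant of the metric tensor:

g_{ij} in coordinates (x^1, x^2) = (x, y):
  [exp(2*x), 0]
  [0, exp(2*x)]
For a 2×2 metric: det(g) = g_{11}·g_{22} - g_{12}·g_{21}
= (exp(2*x))·(exp(2*x)) - (0)·(0)
= exp(4*x) - 0
det(g) = exp(4*x)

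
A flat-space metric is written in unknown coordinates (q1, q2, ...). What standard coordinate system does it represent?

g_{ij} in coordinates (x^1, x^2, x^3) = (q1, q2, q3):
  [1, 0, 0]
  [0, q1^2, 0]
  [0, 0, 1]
The line element ds^2 = dq1^2 + q1^2 dq2^2 + dq3^2 is dr^2 + r^2 dθ^2 + dz^2 with q1 = r, q2 = θ, q3 = z.
cylindrical coordinates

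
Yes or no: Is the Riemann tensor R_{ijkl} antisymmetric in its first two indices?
R_{ijkl} = -R_{jikl} (follows from metric compatibility).
Yes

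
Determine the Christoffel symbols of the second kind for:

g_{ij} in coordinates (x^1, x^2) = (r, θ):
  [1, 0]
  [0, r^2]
Using Γ^k_{ij} = (1/2) g^{km} (∂_i g_{mj} + ∂_j g_{mi} - ∂_m g_{ij}); the metric is diagonal, so only the m = k term contributes.
Non-zero symbols (using the symmetry Γ^k_{ij} = Γ^k_{ji}):
Γ^r_{θ θ} = (1/2) g^{rr} (∂_θ g_{rθ} + ∂_θ g_{rθ} - ∂_r g_{θθ}) = (1/2)(1)((0) + (0) - (2*r)) = -r
Γ^θ_{r θ} = (1/2) g^{θθ} (∂_r g_{θθ} + ∂_θ g_{θr} - ∂_θ g_{rθ}) = (1/2)(1/r^2)((2*r) + (0) - (0)) = 1/r
All other Christoffel symbols are zero.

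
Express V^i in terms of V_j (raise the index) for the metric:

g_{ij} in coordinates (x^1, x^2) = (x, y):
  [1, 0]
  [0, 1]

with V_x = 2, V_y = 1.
Inverse metric (diagonal): g^{xx} = 1, g^{yy} = 1
V^i = g^{ij} V_j:
V^x = (1)(2) + (0)(1) = 2
V^y = (0)(2) + (1)(1) = 1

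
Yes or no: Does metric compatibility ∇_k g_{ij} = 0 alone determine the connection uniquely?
One also needs vanishing torsion; metric compatibility plus torsion-freeness singles out the Levi-Civita connection.
No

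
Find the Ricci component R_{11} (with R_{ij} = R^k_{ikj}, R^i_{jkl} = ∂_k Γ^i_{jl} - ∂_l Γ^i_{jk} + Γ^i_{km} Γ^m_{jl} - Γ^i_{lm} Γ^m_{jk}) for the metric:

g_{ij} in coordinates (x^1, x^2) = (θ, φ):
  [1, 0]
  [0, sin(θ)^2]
Non-zero Christoffel symbols (Γ^k_{ij} = Γ^k_{ji}):
Γ^θ_{φ φ} = -sin(2*θ)/2
Γ^φ_{θ φ} = 1/tan(θ)
R^θ_{θ θ θ} = 0 (a repeated index in an antisymmetric pair)
R^φ_{θ φ θ} = ∂_φ Γ^φ_{θ θ} - ∂_θ Γ^φ_{θ φ} + Γ^φ_{φ m} Γ^m_{θ θ} - Γ^φ_{θ m} Γ^m_{θ φ}
  = (0) - (-1/sin(θ)^2) + (0) - (1/tan(θ)^2) = 1
R_{θθ} = R^θ_{θ θ θ} + R^φ_{θ φ θ} = (0) + (1) = 1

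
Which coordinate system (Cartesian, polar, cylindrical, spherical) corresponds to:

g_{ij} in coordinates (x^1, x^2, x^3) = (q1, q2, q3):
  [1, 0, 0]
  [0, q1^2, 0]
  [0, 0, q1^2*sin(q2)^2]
The line element ds^2 = dq1^2 + q1^2 dq2^2 + q1^2 sin(q2)^2 dq3^2 is dr^2 + r^2 dθ^2 + r^2 sin(θ)^2 dφ^2 with q1 = r, q2 = θ, q3 = φ.
spherical coordinates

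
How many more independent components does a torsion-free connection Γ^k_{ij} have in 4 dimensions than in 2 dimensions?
Independent components in n dimensions: n × n(n+1)/2 = n^2(n+1)/2.
4D: 4 × 10 = 40
2D: 2 × 3 = 6
Difference = 40 - 6 = 34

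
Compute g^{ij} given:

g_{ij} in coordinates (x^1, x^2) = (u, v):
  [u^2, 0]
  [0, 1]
The metric is diagonal, so g^{ij} is diagonal with entries 1/g_{ii}: diag(1/(u^2), 1).
g^{ij}:
  [1/u^2, 0]
  [0, 1]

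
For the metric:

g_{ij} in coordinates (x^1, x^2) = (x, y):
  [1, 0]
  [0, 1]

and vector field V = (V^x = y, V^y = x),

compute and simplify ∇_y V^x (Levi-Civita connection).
All Christoffel symbols are zero.
∇_y V^x = ∂_y V^x + Γ^x_{y j} V^j
  = (1) + (0)(y) + (0)(x)
  = 1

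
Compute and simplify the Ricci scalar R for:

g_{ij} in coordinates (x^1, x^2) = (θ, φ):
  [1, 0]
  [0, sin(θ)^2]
Non-zero Christoffel symbols (Γ^k_{ij} = Γ^k_{ji}):
Γ^θ_{φ φ} = -sin(2*θ)/2
Γ^φ_{θ φ} = 1/tan(θ)
Ricci tensor (R_{ij} = R^k_{ikj}): R_{θθ} = 1, R_{θφ} = 0, R_{φφ} = sin(θ)^2
Inverse metric: g^{θθ} = 1, g^{φφ} = 1/sin(θ)^2
R = g^{ij} R_{ij} = (1)(1) + (1/sin(θ)^2)(sin(θ)^2) = 2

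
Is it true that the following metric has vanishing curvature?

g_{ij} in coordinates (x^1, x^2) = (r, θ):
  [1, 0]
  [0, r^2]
Non-zero Christoffel symbols:
Γ^r_{θ θ} = -r
Γ^θ_{r θ} = 1/r
Ricci tensor: R_{rr} = 0, R_{rθ} = 0, R_{θθ} = 0
All R_{ij} vanish; in 2 dimensions the Riemann tensor is fully determined by the Ricci tensor, so R^i_{jkl} = 0: the metric is flat (curvilinear coordinates on flat space).
Yes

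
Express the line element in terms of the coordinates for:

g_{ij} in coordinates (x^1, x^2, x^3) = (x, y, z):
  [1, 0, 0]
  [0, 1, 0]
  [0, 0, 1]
ds^2 = g_{ij} dx^i dx^j; only the non-zero components contribute.
ds^2 = dx^2 + dy^2 + dz^2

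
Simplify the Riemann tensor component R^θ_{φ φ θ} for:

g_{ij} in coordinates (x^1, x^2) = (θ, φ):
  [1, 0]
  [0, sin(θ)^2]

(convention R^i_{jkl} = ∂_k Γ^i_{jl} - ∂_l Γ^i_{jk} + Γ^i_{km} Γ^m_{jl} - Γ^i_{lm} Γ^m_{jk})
Non-zero Christoffel symbols (Γ^k_{ij} = Γ^k_{ji}):
Γ^θ_{φ φ} = -sin(2*θ)/2
Γ^φ_{θ φ} = 1/tan(θ)
R^θ_{φ φ θ} = ∂_φ Γ^θ_{φ θ} - ∂_θ Γ^θ_{φ φ} + Γ^θ_{φ m} Γ^m_{φ θ} - Γ^θ_{θ m} Γ^m_{φ φ}
  = (0) - (-cos(2*θ)) + (-cos(θ)^2) - (0) = -sin(θ)^2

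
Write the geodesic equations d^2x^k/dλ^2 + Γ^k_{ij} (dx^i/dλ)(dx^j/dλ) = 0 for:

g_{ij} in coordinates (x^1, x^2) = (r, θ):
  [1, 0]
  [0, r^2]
Geodesic equation: d^2x^k/dλ^2 + Γ^k_{ij} (dx^i/dλ)(dx^j/dλ) = 0.
Non-zero Christoffel symbols:
Γ^r_{θ θ} = -r
Γ^θ_{r θ} = 1/r
Substituting (the symmetric pair Γ^k_{ij}, Γ^k_{ji} combines into a factor 2):
d^2r/dλ^2 - r (dθ/dλ)^2 = 0
d^2θ/dλ^2 + (2/r) (dr/dλ)(dθ/dλ) = 0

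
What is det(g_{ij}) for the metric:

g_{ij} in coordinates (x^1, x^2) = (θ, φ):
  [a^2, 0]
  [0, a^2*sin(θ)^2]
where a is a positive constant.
For a 2×2 metric: det(g) = g_{11}·g_{22} - g_{12}·g_{21}
= (a^2)·(a^2*sin(θ)^2) - (0)·(0)
= a^4*sin(θ)^2 - 0
det(g) = a^4*sin(θ)^2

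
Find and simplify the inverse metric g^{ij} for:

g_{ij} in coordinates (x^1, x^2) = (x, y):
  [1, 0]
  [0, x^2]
The metric is diagonal, so g^{ij} is diagonal with entries 1/g_{ii}: diag(1, 1/(x^2)).
g^{ij}:
  [1, 0]
  [0, 1/x^2]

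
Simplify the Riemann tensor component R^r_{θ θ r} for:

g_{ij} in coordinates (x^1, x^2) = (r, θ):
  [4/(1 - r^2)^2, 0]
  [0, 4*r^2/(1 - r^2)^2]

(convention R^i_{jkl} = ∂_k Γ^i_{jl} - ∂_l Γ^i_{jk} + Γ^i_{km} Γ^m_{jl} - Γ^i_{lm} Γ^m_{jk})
Non-zero Christoffel symbols (Γ^k_{ij} = Γ^k_{ji}):
Γ^r_{r r} = 2*r/(1 - r^2)
Γ^r_{θ θ} = (r^3 + r)/(r^2 - 1)
Γ^θ_{r θ} = (-r^2 - 1)/(r^3 - r)
R^r_{θ θ r} = ∂_θ Γ^r_{θ r} - ∂_r Γ^r_{θ θ} + Γ^r_{θ m} Γ^m_{θ r} - Γ^r_{r m} Γ^m_{θ θ}
  = (0) - ((r^4 - 4*r^2 - 1)/(r^2 - 1)^2) + (-(r^2 + 1)^2/(r^2 - 1)^2) - (-2*r^2*(r^2 + 1)/(r^2 - 1)^2) = 4*r^2/(r^2 - 1)^2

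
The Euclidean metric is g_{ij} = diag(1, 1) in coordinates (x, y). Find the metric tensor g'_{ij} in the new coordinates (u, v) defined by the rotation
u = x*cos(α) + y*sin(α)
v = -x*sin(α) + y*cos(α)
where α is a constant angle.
Invert the transformation: x = u*cos(α) - v*sin(α), y = u*sin(α) + v*cos(α)
g'_{ij} = (∂x^k/∂x'^i)(∂x^l/∂x'^j) g_{kl}; with g_{kl} = δ_{kl} this is Σ_k (∂x^k/∂x'^i)(∂x^k/∂x'^j).
Jacobian: ∂x/∂u = cos(α), ∂x/∂v = -sin(α), ∂y/∂u = sin(α), ∂y/∂v = cos(α)
g'_{uu} = (cos(α))(cos(α)) + (sin(α))(sin(α)) = 1
g'_{uv} = (cos(α))(-sin(α)) + (sin(α))(cos(α)) = 0
g'_{vv} = (-sin(α))(-sin(α)) + (cos(α))(cos(α)) = 1
g'_{ij} = diag(1, 1)
The Euclidean metric is invariant under rotations.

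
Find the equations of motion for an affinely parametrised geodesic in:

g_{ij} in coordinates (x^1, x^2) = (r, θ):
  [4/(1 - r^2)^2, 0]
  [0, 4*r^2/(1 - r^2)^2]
Geodesic equation: d^2x^k/dλ^2 + Γ^k_{ij} (dx^i/dλ)(dx^j/dλ) = 0.
Non-zero Christoffel symbols:
Γ^r_{r r} = 2*r/(1 - r^2)
Γ^r_{θ θ} = (r^3 + r)/(r^2 - 1)
Γ^θ_{r θ} = (-r^2 - 1)/(r^3 - r)
Substituting (the symmetric pair Γ^k_{ij}, Γ^k_{ji} combines into a factor 2):
d^2r/dλ^2 + (2*r/(1 - r^2)) (dr/dλ)^2 + ((r^3 + r)/(r^2 - 1)) (dθ/dλ)^2 = 0
d^2θ/dλ^2 + ((-2*r^2 - 2)/(r^3 - r)) (dr/dλ)(dθ/dλ) = 0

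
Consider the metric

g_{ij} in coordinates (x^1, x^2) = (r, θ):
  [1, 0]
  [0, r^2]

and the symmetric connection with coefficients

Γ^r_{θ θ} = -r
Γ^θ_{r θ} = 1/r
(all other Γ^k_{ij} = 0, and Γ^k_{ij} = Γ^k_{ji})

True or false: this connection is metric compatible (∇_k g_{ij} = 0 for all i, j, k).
Using ∇_k g_{ij} = ∂_k g_{ij} - Γ^m_{ki} g_{mj} - Γ^m_{kj} g_{im}:
e.g. ∇_r g_{θθ} = (2*r) - (r) - (r) = 0
Every component ∇_k g_{ij} vanishes: the connection is metric compatible.
True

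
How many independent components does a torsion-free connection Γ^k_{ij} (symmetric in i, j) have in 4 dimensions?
Γ^k_{ij} has n choices for the upper index and n(n+1)/2 independent symmetric lower index pairs.
Total = 4 × 4×5/2 = 4 × 10 = 40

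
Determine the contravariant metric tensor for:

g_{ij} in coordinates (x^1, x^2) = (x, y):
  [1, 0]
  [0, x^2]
The metric is diagonal, so g^{ij} is diagonal with entries 1/g_{ii}: diag(1, 1/(x^2)).
g^{ij}:
  [1, 0]
  [0, 1/x^2]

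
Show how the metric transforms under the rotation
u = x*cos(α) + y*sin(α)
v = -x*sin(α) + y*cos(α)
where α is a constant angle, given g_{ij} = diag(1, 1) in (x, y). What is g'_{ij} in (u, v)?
Invert the transformation: x = u*cos(α) - v*sin(α), y = u*sin(α) + v*cos(α)
g'_{ij} = (∂x^k/∂x'^i)(∂x^l/∂x'^j) g_{kl}; with g_{kl} = δ_{kl} this is Σ_k (∂x^k/∂x'^i)(∂x^k/∂x'^j).
Jacobian: ∂x/∂u = cos(α), ∂x/∂v = -sin(α), ∂y/∂u = sin(α), ∂y/∂v = cos(α)
g'_{uu} = (cos(α))(cos(α)) + (sin(α))(sin(α)) = 1
g'_{uv} = (cos(α))(-sin(α)) + (sin(α))(cos(α)) = 0
g'_{vv} = (-sin(α))(-sin(α)) + (cos(α))(cos(α)) = 1
g'_{ij} = diag(1, 1)
The Euclidean metric is invariant under rotations.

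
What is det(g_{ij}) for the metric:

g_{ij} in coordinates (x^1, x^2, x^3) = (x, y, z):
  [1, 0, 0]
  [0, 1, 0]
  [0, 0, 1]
Diagonal metric: det(g) = g_{11}·g_{22}·g_{33}
= (1)·(1)·(1)
det(g) = 1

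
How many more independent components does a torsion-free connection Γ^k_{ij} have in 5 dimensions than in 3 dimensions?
Independent components in n dimensions: n × n(n+1)/2 = n^2(n+1)/2.
5D: 5 × 15 = 75
3D: 3 × 6 = 18
Difference = 75 - 18 = 57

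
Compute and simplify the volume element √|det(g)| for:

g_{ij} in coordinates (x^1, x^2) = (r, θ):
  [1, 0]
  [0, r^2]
det(g) = r^2
√|det(g)| = r
Volume element: dV = r dr dθ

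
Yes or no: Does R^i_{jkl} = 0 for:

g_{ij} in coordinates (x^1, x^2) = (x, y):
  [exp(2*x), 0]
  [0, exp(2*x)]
Non-zero Christoffel symbols:
Γ^x_{x x} = 1
Γ^x_{y y} = -1
Γ^y_{x y} = 1
Ricci tensor: R_{xx} = 0, R_{xy} = 0, R_{yy} = 0
All R_{ij} vanish; in 2 dimensions the Riemann tensor is fully determined by the Ricci tensor, so R^i_{jkl} = 0: the metric is flat (curvilinear coordinates on flat space).
Yes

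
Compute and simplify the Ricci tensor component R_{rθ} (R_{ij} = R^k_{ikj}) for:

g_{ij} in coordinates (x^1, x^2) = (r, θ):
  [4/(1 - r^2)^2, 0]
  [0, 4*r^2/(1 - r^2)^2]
Non-zero Christoffel symbols (Γ^k_{ij} = Γ^k_{ji}):
Γ^r_{r r} = 2*r/(1 - r^2)
Γ^r_{θ θ} = (r^3 + r)/(r^2 - 1)
Γ^θ_{r θ} = (-r^2 - 1)/(r^3 - r)
R^r_{r r θ} = 0 (a repeated index in an antisymmetric pair)
R^θ_{r θ θ} = 0 (a repeated index in an antisymmetric pair)
R_{rθ} = R^r_{r r θ} + R^θ_{r θ θ} = (0) + (0) = 0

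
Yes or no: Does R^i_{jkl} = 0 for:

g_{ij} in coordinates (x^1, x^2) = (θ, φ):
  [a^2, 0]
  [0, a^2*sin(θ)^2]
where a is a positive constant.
Non-zero Christoffel symbols:
Γ^θ_{φ φ} = -sin(2*θ)/2
Γ^φ_{θ φ} = 1/tan(θ)
Ricci tensor: R_{θθ} = 1, R_{θφ} = 0, R_{φφ} = sin(θ)^2
The Ricci tensor is non-zero, so the Riemann tensor is non-zero: not flat.
No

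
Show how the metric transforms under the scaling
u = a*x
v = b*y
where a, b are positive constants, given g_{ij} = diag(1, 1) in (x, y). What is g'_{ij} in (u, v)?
Invert the transformation: x = u/a, y = v/b
g'_{ij} = (∂x^k/∂x'^i)(∂x^l/∂x'^j) g_{kl}; with g_{kl} = δ_{kl} this is Σ_k (∂x^k/∂x'^i)(∂x^k/∂x'^j).
Jacobian: ∂x/∂u = 1/a, ∂x/∂v = 0, ∂y/∂u = 0, ∂y/∂v = 1/b
g'_{uu} = (1/a)(1/a) + (0)(0) = 1/a^2
g'_{uv} = (1/a)(0) + (0)(1/b) = 0
g'_{vv} = (0)(0) + (1/b)(1/b) = 1/b^2
g'_{ij} = diag(1/a^2, 1/b^2)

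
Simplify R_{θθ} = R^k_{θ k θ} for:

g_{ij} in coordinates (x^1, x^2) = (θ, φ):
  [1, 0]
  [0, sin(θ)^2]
Non-zero Christoffel symbols (Γ^k_{ij} = Γ^k_{ji}):
Γ^θ_{φ φ} = -sin(2*θ)/2
Γ^φ_{θ φ} = 1/tan(θ)
R^θ_{θ θ θ} = 0 (a repeated index in an antisymmetric pair)
R^φ_{θ φ θ} = ∂_φ Γ^φ_{θ θ} - ∂_θ Γ^φ_{θ φ} + Γ^φ_{φ m} Γ^m_{θ θ} - Γ^φ_{θ m} Γ^m_{θ φ}
  = (0) - (-1/sin(θ)^2) + (0) - (1/tan(θ)^2) = 1
R_{θθ} = R^θ_{θ θ θ} + R^φ_{θ φ θ} = (0) + (1) = 1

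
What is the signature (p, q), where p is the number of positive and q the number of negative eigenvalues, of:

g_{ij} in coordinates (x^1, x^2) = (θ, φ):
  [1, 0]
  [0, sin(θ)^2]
The metric is diagonal, so its eigenvalues are the diagonal entries: 1, sin(θ)^2 (at a generic point, where coordinate-dependent entries are positive).
2 positive, 0 negative.
(2, 0) - Riemannian (positive definite)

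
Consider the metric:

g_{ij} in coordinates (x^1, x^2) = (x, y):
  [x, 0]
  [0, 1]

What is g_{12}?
With x^1 = x, x^2 = y, g_{12} = g_{xy} is the row-1, column-2 entry of the matrix.
g_{12} = 0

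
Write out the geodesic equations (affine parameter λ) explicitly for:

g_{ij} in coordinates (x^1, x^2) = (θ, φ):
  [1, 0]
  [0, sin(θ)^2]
Geodesic equation: d^2x^k/dλ^2 + Γ^k_{ij} (dx^i/dλ)(dx^j/dλ) = 0.
Non-zero Christoffel symbols:
Γ^θ_{φ φ} = -sin(2*θ)/2
Γ^φ_{θ φ} = 1/tan(θ)
Substituting (the symmetric pair Γ^k_{ij}, Γ^k_{ji} combines into a factor 2):
d^2θ/dλ^2 - (sin(2*θ)/2) (dφ/dλ)^2 = 0
d^2φ/dλ^2 + (2/tan(θ)) (dθ/dλ)(dφ/dλ) = 0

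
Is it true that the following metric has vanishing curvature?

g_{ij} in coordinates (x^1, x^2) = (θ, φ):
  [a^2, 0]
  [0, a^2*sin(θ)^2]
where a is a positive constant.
Non-zero Christoffel symbols:
Γ^θ_{φ φ} = -sin(2*θ)/2
Γ^φ_{θ φ} = 1/tan(θ)
Ricci tensor: R_{θθ} = 1, R_{θφ} = 0, R_{φφ} = sin(θ)^2
The Ricci tensor is non-zero, so the Riemann tensor is non-zero: not flat.
No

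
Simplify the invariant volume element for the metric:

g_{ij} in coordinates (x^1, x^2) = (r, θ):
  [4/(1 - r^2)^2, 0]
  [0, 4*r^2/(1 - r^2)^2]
det(g) = 16*r^2/(1 - r^2)^4
√|det(g)| = 4*r/(r^2 - 1)^2
Volume element: dV = 4*r/(r^2 - 1)^2 dr dθ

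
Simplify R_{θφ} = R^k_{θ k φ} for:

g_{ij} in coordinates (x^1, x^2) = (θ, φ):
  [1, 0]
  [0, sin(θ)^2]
Non-zero Christoffel symbols (Γ^k_{ij} = Γ^k_{ji}):
Γ^θ_{φ φ} = -sin(2*θ)/2
Γ^φ_{θ φ} = 1/tan(θ)
R^θ_{θ θ φ} = 0 (a repeated index in an antisymmetric pair)
R^φ_{θ φ φ} = 0 (a repeated index in an antisymmetric pair)
R_{θφ} = R^θ_{θ θ φ} + R^φ_{θ φ φ} = (0) + (0) = 0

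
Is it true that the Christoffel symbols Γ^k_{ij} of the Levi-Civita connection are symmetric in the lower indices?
The Levi-Civita connection is torsion-free, which is exactly Γ^k_{ij} = Γ^k_{ji}.
Yes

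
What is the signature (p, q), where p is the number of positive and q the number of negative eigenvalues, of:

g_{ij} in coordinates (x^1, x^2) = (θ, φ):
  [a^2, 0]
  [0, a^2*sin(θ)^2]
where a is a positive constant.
The metric is diagonal, so its eigenvalues are the diagonal entries: a^2, a^2*sin(θ)^2 (at a generic point, where coordinate-dependent entries are positive).
2 positive, 0 negative.
(2, 0) - Riemannian (positive definite)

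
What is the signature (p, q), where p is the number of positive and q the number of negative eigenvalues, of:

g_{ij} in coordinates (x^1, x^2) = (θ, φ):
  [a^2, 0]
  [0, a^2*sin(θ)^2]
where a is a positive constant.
The metric is diagonal, so its eigenvalues are the diagonal entries: a^2, a^2*sin(θ)^2 (at a generic point, where coordinate-dependent entries are positive).
2 positive, 0 negative.
(2, 0) - Riemannian (positive definite)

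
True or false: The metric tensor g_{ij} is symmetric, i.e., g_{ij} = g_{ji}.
By definition the metric is a symmetric bilinear form, g_{ij} = g_{ji}.
True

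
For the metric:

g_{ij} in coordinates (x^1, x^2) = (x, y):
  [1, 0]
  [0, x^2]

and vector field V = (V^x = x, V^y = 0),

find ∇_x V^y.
Non-zero Christoffel symbols:
Γ^x_{y y} = -x
Γ^y_{x y} = 1/x
∇_x V^y = ∂_x V^y + Γ^y_{x j} V^j
  = (0) + (0)(x) + (1/x)(0)
  = 0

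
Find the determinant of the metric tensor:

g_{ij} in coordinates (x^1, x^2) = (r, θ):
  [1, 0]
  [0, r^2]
For a 2×2 metric: det(g) = g_{11}·g_{22} - g_{12}·g_{21}
= (1)·(r^2) - (0)·(0)
= r^2 - 0
det(g) = r^2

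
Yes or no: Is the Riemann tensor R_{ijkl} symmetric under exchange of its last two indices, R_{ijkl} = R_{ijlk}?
It is antisymmetric in the last pair: R_{ijkl} = -R_{ijlk}.
No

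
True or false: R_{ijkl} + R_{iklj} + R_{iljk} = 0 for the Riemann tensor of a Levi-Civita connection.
This is the first (algebraic) Bianchi identity.
True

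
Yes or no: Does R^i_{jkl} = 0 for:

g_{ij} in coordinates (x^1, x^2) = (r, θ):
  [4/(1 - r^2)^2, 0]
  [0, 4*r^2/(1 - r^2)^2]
Non-zero Christoffel symbols:
Γ^r_{r r} = 2*r/(1 - r^2)
Γ^r_{θ θ} = (r^3 + r)/(r^2 - 1)
Γ^θ_{r θ} = (-r^2 - 1)/(r^3 - r)
Ricci tensor: R_{rr} = -4/(r^2 - 1)^2, R_{rθ} = 0, R_{θθ} = -4*r^2/(r^2 - 1)^2
The Ricci tensor is non-zero, so the Riemann tensor is non-zero: not flat.
No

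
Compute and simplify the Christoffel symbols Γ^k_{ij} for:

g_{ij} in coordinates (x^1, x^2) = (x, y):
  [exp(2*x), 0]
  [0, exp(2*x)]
Using Γ^k_{ij} = (1/2) g^{km} (∂_i g_{mj} + ∂_j g_{mi} - ∂_m g_{ij}); the metric is diagonal, so only the m = k term contributes.
Non-zero symbols (using the symmetry Γ^k_{ij} = Γ^k_{ji}):
Γ^x_{x x} = (1/2) g^{xx} (∂_x g_{xx} + ∂_x g_{xx} - ∂_x g_{xx}) = (1/2)(exp(-2*x))((2*exp(2*x)) + (2*exp(2*x)) - (2*exp(2*x))) = 1
Γ^x_{y y} = (1/2) g^{xx} (∂_y g_{xy} + ∂_y g_{xy} - ∂_x g_{yy}) = (1/2)(exp(-2*x))((0) + (0) - (2*exp(2*x))) = -1
Γ^y_{x y} = (1/2) g^{yy} (∂_x g_{yy} + ∂_y g_{yx} - ∂_y g_{xy}) = (1/2)(exp(-2*x))((2*exp(2*x)) + (0) - (0)) = 1
All other Christoffel symbols are zero.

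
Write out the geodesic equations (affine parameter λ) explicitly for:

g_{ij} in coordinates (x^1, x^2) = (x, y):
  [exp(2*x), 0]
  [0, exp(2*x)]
Geodesic equation: d^2x^k/dλ^2 + Γ^k_{ij} (dx^i/dλ)(dx^j/dλ) = 0.
Non-zero Christoffel symbols:
Γ^x_{x x} = 1
Γ^x_{y y} = -1
Γ^y_{x y} = 1
Substituting (the symmetric pair Γ^k_{ij}, Γ^k_{ji} combines into a factor 2):
d^2x/dλ^2 + (dx/dλ)^2 - (dy/dλ)^2 = 0
d^2y/dλ^2 + 2 (dx/dλ)(dy/dλ) = 0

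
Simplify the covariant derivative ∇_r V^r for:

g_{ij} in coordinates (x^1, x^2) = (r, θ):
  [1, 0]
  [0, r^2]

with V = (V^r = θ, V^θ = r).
Non-zero Christoffel symbols:
Γ^r_{θ θ} = -r
Γ^θ_{r θ} = 1/r
∇_r V^r = ∂_r V^r + Γ^r_{r j} V^j
  = (0) + (0)(θ) + (0)(r)
  = 0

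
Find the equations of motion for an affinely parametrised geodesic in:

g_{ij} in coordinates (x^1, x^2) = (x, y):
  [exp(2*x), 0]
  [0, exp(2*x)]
Geodesic equation: d^2x^k/dλ^2 + Γ^k_{ij} (dx^i/dλ)(dx^j/dλ) = 0.
Non-zero Christoffel symbols:
Γ^x_{x x} = 1
Γ^x_{y y} = -1
Γ^y_{x y} = 1
Substituting (the symmetric pair Γ^k_{ij}, Γ^k_{ji} combines into a factor 2):
d^2x/dλ^2 + (dx/dλ)^2 - (dy/dλ)^2 = 0
d^2y/dλ^2 + 2 (dx/dλ)(dy/dλ) = 0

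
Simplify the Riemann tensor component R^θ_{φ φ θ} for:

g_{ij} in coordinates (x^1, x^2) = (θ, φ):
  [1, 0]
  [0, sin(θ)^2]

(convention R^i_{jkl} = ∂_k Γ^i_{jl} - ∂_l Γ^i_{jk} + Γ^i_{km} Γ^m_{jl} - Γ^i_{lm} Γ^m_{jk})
Non-zero Christoffel symbols (Γ^k_{ij} = Γ^k_{ji}):
Γ^θ_{φ φ} = -sin(2*θ)/2
Γ^φ_{θ φ} = 1/tan(θ)
R^θ_{φ φ θ} = ∂_φ Γ^θ_{φ θ} - ∂_θ Γ^θ_{φ φ} + Γ^θ_{φ m} Γ^m_{φ θ} - Γ^θ_{θ m} Γ^m_{φ φ}
  = (0) - (-cos(2*θ)) + (-cos(θ)^2) - (0) = -sin(θ)^2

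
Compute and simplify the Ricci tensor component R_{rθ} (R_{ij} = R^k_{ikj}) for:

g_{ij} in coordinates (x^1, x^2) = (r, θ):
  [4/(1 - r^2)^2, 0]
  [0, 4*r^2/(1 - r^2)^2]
Non-zero Christoffel symbols (Γ^k_{ij} = Γ^k_{ji}):
Γ^r_{r r} = 2*r/(1 - r^2)
Γ^r_{θ θ} = (r^3 + r)/(r^2 - 1)
Γ^θ_{r θ} = (-r^2 - 1)/(r^3 - r)
R^r_{r r θ} = 0 (a repeated index in an antisymmetric pair)
R^θ_{r θ θ} = 0 (a repeated index in an antisymmetric pair)
R_{rθ} = R^r_{r r θ} + R^θ_{r θ θ} = (0) + (0) = 0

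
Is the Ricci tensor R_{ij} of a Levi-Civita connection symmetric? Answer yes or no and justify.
R_{ij} = R^k_{ikj}; the pair symmetry R_{kilj} = R_{ljki} gives R_{ij} = R_{ji}.
Yes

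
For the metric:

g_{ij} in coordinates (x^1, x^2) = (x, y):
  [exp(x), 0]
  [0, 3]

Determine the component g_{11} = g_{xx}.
With x^1 = x, x^2 = y, g_{11} = g_{xx} is the row-1, column-1 entry of the matrix.
g_{11} = exp(x)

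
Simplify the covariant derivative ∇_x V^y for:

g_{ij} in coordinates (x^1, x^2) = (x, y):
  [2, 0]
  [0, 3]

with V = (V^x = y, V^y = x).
All Christoffel symbols are zero.
∇_x V^y = ∂_x V^y + Γ^y_{x j} V^j
  = (1) + (0)(y) + (0)(x)
  = 1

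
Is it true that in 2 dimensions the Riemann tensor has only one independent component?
The number of independent components is n^2(n^2-1)/12 = 4·3/12 = 1 for n = 2 (e.g. R_{1212}).
Yes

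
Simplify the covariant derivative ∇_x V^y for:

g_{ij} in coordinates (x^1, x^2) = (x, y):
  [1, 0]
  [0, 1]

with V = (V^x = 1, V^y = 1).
All Christoffel symbols are zero.
∇_x V^y = ∂_x V^y + Γ^y_{x j} V^j
  = (0) + (0)(1) + (0)(1)
  = 0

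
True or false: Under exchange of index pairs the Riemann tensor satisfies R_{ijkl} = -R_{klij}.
The pair-exchange symmetry has a plus sign: R_{ijkl} = +R_{klij}.
False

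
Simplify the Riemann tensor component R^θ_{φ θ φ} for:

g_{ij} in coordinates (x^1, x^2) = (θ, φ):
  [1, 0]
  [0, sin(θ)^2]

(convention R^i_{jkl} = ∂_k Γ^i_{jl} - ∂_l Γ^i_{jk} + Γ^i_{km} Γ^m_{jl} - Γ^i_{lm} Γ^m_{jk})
Non-zero Christoffel symbols (Γ^k_{ij} = Γ^k_{ji}):
Γ^θ_{φ φ} = -sin(2*θ)/2
Γ^φ_{θ φ} = 1/tan(θ)
R^θ_{φ θ φ} = ∂_θ Γ^θ_{φ φ} - ∂_φ Γ^θ_{φ θ} + Γ^θ_{θ m} Γ^m_{φ φ} - Γ^θ_{φ m} Γ^m_{φ θ}
  = (-cos(2*θ)) - (0) + (0) - (-cos(θ)^2) = sin(θ)^2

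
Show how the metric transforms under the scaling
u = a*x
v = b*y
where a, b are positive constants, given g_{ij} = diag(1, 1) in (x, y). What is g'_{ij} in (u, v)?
Invert the transformation: x = u/a, y = v/b
g'_{ij} = (∂x^k/∂x'^i)(∂x^l/∂x'^j) g_{kl}; with g_{kl} = δ_{kl} this is Σ_k (∂x^k/∂x'^i)(∂x^k/∂x'^j).
Jacobian: ∂x/∂u = 1/a, ∂x/∂v = 0, ∂y/∂u = 0, ∂y/∂v = 1/b
g'_{uu} = (1/a)(1/a) + (0)(0) = 1/a^2
g'_{uv} = (1/a)(0) + (0)(1/b) = 0
g'_{vv} = (0)(0) + (1/b)(1/b) = 1/b^2
g'_{ij} = diag(1/a^2, 1/b^2)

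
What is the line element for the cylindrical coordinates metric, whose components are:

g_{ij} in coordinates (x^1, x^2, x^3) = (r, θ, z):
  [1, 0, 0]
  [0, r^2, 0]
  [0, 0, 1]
ds^2 = g_{ij} dx^i dx^j; only the non-zero components contribute.
ds^2 = dr^2 + r^2 dθ^2 + dz^2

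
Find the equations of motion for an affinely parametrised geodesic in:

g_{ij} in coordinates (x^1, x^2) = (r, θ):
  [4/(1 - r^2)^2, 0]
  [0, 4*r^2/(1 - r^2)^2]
Geodesic equation: d^2x^k/dλ^2 + Γ^k_{ij} (dx^i/dλ)(dx^j/dλ) = 0.
Non-zero Christoffel symbols:
Γ^r_{r r} = 2*r/(1 - r^2)
Γ^r_{θ θ} = (r^3 + r)/(r^2 - 1)
Γ^θ_{r θ} = (-r^2 - 1)/(r^3 - r)
Substituting (the symmetric pair Γ^k_{ij}, Γ^k_{ji} combines into a factor 2):
d^2r/dλ^2 + (2*r/(1 - r^2)) (dr/dλ)^2 + ((r^3 + r)/(r^2 - 1)) (dθ/dλ)^2 = 0
d^2θ/dλ^2 + ((-2*r^2 - 2)/(r^3 - r)) (dr/dλ)(dθ/dλ) = 0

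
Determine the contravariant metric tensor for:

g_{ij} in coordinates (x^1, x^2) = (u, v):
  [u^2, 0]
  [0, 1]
The metric is diagonal, so g^{ij} is diagonal with entries 1/g_{ii}: diag(1/(u^2), 1).
g^{ij}:
  [1/u^2, 0]
  [0, 1]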